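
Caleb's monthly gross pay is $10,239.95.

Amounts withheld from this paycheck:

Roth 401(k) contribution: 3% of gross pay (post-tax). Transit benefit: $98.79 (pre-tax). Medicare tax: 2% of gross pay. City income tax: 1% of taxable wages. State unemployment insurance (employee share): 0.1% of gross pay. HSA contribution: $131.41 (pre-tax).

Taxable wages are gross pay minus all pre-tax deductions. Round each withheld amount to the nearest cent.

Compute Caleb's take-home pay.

$9,387.41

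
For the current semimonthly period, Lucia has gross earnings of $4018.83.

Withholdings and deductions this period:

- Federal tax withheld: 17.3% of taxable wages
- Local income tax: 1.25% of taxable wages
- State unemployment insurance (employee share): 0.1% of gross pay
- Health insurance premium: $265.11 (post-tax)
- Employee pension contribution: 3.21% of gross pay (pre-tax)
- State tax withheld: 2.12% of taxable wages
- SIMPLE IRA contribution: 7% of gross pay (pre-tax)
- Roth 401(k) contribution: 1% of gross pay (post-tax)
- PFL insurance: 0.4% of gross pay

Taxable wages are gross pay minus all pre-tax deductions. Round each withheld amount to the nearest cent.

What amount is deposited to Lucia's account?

$2537.23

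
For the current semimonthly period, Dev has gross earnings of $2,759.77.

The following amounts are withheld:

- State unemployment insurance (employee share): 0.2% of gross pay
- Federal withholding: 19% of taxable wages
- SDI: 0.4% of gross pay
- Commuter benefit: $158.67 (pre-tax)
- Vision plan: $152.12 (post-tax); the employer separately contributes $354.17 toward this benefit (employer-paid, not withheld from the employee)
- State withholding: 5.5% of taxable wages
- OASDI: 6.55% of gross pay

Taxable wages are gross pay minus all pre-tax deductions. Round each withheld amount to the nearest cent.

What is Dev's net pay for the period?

$1,614.39

Commuter benefit: $158.67
Taxable wages = $2,759.77 − $158.67 = $2,601.10
Federal withholding: $2,601.10 × 0.19 = $494.21
State withholding: $2,601.10 × 0.055 = $143.06
SDI: $2,759.77 × 0.004 = $11.04
OASDI: $2,759.77 × 0.0655 = $180.76
State unemployment insurance (employee share): $2,759.77 × 0.002 = $5.52
Vision plan: $152.12
(Employer's $354.17 toward vision plan is not withheld from the employee.)
Total deductions = $158.67 + $494.21 + $143.06 + $11.04 + $180.76 + $5.52 + $152.12 = $1,145.38
Net pay = $2,759.77 − $1,145.38 = $1,614.39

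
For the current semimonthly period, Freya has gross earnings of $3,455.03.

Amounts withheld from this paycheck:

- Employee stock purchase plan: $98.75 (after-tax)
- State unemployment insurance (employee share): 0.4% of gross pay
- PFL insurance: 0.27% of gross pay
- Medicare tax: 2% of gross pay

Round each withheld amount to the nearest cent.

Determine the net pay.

Medicare tax: $3,455.03 × 0.02 = $69.10
State unemployment insurance (employee share): $3,455.03 × 0.004 = $13.82
PFL insurance: $3,455.03 × 0.0027 = $9.33
Employee stock purchase plan: $98.75
Total deductions = $69.10 + $13.82 + $9.33 + $98.75 = $191.00
Net pay = $3,455.03 − $191.00 = $3,264.03

$3,264.03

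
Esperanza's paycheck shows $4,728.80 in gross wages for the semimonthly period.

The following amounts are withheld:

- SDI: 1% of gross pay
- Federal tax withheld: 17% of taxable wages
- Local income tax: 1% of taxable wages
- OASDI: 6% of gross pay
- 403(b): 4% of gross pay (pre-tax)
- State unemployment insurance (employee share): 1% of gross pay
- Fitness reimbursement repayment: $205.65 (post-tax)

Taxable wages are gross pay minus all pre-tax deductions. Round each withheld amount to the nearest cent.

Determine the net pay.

$3,138.55

403(b): $4,728.80 × 0.04 = $189.15
Taxable wages = $4,728.80 − $189.15 = $4,539.65
Local income tax: $4,539.65 × 0.01 = $45.40
Federal tax withheld: $4,539.65 × 0.17 = $771.74
SDI: $4,728.80 × 0.01 = $47.29
OASDI: $4,728.80 × 0.06 = $283.73
State unemployment insurance (employee share): $4,728.80 × 0.01 = $47.29
Fitness reimbursement repayment: $205.65
Total deductions = $189.15 + $45.40 + $771.74 + $47.29 + $283.73 + $47.29 + $205.65 = $1,590.25
Net pay = $4,728.80 − $1,590.25 = $3,138.55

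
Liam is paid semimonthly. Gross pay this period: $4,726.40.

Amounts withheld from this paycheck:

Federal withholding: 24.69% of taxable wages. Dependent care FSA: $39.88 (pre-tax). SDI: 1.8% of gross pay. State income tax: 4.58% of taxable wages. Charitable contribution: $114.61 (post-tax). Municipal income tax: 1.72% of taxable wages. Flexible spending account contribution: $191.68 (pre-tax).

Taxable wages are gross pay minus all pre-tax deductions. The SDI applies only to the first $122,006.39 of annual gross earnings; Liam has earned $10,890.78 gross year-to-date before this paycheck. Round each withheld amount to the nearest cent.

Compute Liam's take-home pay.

$2,902.20

Dependent care FSA: $39.88
Flexible spending account contribution: $191.68
Pre-tax total = $39.88 + $191.68 = $231.56
Taxable wages = $4,726.40 − $231.56 = $4,494.84
Federal withholding: $4,494.84 × 0.2469 = $1,109.78
Municipal income tax: $4,494.84 × 0.0172 = $77.31
State income tax: $4,494.84 × 0.0458 = $205.86
SDI: cap not yet reached, full $4,726.40 is subject → $4,726.40 × 0.018 = $85.08
Charitable contribution: $114.61
Total deductions = $39.88 + $191.68 + $1,109.78 + $77.31 + $205.86 + $85.08 + $114.61 = $1,824.20
Net pay = $4,726.40 − $1,824.20 = $2,902.20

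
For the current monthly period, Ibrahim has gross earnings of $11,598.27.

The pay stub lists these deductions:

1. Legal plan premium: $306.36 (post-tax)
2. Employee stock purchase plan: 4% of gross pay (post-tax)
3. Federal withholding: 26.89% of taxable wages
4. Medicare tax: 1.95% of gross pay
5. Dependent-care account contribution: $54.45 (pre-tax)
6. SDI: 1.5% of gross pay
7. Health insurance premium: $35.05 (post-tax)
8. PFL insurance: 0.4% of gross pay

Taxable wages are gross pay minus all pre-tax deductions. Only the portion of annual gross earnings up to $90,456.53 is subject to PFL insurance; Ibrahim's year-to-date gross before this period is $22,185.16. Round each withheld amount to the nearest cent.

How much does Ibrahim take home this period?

Dependent-care account contribution: $54.45
Taxable wages = $11,598.27 − $54.45 = $11,543.82
Federal withholding: $11,543.82 × 0.2689 = $3,104.13
SDI: $11,598.27 × 0.015 = $173.97
PFL insurance: cap not yet reached, full $11,598.27 is subject → $11,598.27 × 0.004 = $46.39
Medicare tax: $11,598.27 × 0.0195 = $226.17
Health insurance premium: $35.05
Employee stock purchase plan: $11,598.27 × 0.04 = $463.93
Legal plan premium: $306.36
Total deductions = $54.45 + $3,104.13 + $173.97 + $46.39 + $226.17 + $35.05 + $463.93 + $306.36 = $4,410.45
Net pay = $11,598.27 − $4,410.45 = $7,187.82

$7,187.82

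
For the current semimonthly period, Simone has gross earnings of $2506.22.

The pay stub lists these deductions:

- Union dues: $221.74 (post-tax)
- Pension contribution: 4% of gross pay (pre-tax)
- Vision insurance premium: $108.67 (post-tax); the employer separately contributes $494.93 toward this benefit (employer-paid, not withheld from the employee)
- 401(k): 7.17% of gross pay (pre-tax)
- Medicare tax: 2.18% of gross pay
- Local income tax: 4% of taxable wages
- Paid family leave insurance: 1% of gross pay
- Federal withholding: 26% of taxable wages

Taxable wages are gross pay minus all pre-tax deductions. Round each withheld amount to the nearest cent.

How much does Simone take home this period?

401(k): $2506.22 × 0.0717 = $179.70
Pension contribution: $2506.22 × 0.04 = $100.25
Pre-tax total = $179.70 + $100.25 = $279.95
Taxable wages = $2506.22 − $279.95 = $2226.27
Local income tax: $2226.27 × 0.04 = $89.05
Federal withholding: $2226.27 × 0.26 = $578.83
Paid family leave insurance: $2506.22 × 0.01 = $25.06
Medicare tax: $2506.22 × 0.0218 = $54.64
Union dues: $221.74
Vision insurance premium: $108.67
(Employer's $494.93 toward vision insurance premium is not withheld from the employee.)
Total deductions = $179.70 + $100.25 + $89.05 + $578.83 + $25.06 + $54.64 + $221.74 + $108.67 = $1357.94
Net pay = $2506.22 − $1357.94 = $1148.28

$1148.28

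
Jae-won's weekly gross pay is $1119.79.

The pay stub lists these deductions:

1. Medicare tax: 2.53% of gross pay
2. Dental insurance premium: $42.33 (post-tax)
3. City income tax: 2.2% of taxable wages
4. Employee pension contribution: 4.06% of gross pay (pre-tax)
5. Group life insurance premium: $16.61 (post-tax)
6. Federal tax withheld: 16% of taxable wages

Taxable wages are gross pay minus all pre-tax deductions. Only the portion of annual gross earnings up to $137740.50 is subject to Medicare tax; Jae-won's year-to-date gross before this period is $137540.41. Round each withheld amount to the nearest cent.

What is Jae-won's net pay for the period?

Employee pension contribution: $1119.79 × 0.0406 = $45.46
Taxable wages = $1119.79 − $45.46 = $1074.33
City income tax: $1074.33 × 0.022 = $23.64
Federal tax withheld: $1074.33 × 0.16 = $171.89
Medicare tax: only $137740.50 − $137540.41 = $200.09 of this check is subject → $200.09 × 0.0253 = $5.06
Group life insurance premium: $16.61
Dental insurance premium: $42.33
Total deductions = $45.46 + $23.64 + $171.89 + $5.06 + $16.61 + $42.33 = $304.99
Net pay = $1119.79 − $304.99 = $814.80

$814.80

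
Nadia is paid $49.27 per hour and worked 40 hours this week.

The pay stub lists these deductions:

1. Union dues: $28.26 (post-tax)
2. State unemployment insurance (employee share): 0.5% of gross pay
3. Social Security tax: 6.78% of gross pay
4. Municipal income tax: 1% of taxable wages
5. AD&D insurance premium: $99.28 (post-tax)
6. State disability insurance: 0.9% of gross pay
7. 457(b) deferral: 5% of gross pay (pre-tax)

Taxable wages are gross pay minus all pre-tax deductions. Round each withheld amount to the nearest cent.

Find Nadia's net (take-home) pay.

$1,564.79

Gross pay: 40 × $49.27 = $1,970.80
457(b) deferral: $1,970.80 × 0.05 = $98.54
Taxable wages = $1,970.80 − $98.54 = $1,872.26
Municipal income tax: $1,872.26 × 0.01 = $18.72
Social Security tax: $1,970.80 × 0.0678 = $133.62
State unemployment insurance (employee share): $1,970.80 × 0.005 = $9.85
State disability insurance: $1,970.80 × 0.009 = $17.74
AD&D insurance premium: $99.28
Union dues: $28.26
Total deductions = $98.54 + $18.72 + $133.62 + $9.85 + $17.74 + $99.28 + $28.26 = $406.01
Net pay = $1,970.80 − $406.01 = $1,564.79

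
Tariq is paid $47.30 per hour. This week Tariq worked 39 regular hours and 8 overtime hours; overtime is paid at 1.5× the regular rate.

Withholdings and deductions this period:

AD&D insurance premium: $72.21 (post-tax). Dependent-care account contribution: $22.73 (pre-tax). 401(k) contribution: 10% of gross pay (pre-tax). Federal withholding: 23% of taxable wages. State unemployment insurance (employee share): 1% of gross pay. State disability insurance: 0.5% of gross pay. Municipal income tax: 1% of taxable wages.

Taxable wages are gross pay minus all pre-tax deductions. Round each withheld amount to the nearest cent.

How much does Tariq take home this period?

$1524.35

Regular pay: 39 × $47.30 = $1844.70
Overtime pay: 8 × $47.30 × 1.5 = $567.60
Gross pay = $1844.70 + $567.60 = $2412.30
401(k) contribution: $2412.30 × 0.1 = $241.23
Dependent-care account contribution: $22.73
Pre-tax total = $241.23 + $22.73 = $263.96
Taxable wages = $2412.30 − $263.96 = $2148.34
Federal withholding: $2148.34 × 0.23 = $494.12
Municipal income tax: $2148.34 × 0.01 = $21.48
State unemployment insurance (employee share): $2412.30 × 0.01 = $24.12
State disability insurance: $2412.30 × 0.005 = $12.06
AD&D insurance premium: $72.21
Total deductions = $241.23 + $22.73 + $494.12 + $21.48 + $24.12 + $12.06 + $72.21 = $887.95
Net pay = $2412.30 − $887.95 = $1524.35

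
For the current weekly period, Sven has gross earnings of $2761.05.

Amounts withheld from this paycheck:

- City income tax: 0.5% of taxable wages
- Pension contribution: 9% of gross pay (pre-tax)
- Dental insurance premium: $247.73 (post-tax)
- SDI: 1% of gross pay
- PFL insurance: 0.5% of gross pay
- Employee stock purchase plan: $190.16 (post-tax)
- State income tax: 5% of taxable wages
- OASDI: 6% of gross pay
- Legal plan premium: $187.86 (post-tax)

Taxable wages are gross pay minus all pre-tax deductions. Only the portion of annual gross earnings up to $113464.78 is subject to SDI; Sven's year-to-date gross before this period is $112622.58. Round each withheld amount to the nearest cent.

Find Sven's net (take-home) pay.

Pension contribution: $2761.05 × 0.09 = $248.49
Taxable wages = $2761.05 − $248.49 = $2512.56
City income tax: $2512.56 × 0.005 = $12.56
State income tax: $2512.56 × 0.05 = $125.63
OASDI: $2761.05 × 0.06 = $165.66
SDI: only $113464.78 − $112622.58 = $842.20 of this check is subject → $842.20 × 0.01 = $8.42
PFL insurance: $2761.05 × 0.005 = $13.81
Employee stock purchase plan: $190.16
Dental insurance premium: $247.73
Legal plan premium: $187.86
Total deductions = $248.49 + $12.56 + $125.63 + $165.66 + $8.42 + $13.81 + $190.16 + $247.73 + $187.86 = $1200.32
Net pay = $2761.05 − $1200.32 = $1560.73

$1560.73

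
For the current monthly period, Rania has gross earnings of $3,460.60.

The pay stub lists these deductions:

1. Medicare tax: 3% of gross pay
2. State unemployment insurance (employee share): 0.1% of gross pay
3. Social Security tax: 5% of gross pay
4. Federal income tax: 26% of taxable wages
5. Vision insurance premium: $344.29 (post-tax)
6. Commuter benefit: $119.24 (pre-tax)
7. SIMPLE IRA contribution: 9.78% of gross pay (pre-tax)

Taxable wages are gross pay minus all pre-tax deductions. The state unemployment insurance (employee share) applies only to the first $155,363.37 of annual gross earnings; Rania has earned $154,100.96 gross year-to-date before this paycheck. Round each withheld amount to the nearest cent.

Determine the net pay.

$1,599.75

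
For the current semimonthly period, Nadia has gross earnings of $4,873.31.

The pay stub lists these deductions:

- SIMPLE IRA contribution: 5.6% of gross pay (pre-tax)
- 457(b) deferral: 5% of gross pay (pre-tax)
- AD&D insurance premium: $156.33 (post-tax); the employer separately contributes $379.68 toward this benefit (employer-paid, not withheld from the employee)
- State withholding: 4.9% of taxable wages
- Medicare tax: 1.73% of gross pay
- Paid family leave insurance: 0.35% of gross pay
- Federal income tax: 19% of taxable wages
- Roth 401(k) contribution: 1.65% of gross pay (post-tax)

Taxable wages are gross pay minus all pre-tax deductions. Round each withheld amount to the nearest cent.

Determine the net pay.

$2,977.36

SIMPLE IRA contribution: $4,873.31 × 0.056 = $272.91
457(b) deferral: $4,873.31 × 0.05 = $243.67
Pre-tax total = $272.91 + $243.67 = $516.58
Taxable wages = $4,873.31 − $516.58 = $4,356.73
State withholding: $4,356.73 × 0.049 = $213.48
Federal income tax: $4,356.73 × 0.19 = $827.78
Paid family leave insurance: $4,873.31 × 0.0035 = $17.06
Medicare tax: $4,873.31 × 0.0173 = $84.31
AD&D insurance premium: $156.33
Roth 401(k) contribution: $4,873.31 × 0.0165 = $80.41
(Employer's $379.68 toward AD&D insurance premium is not withheld from the employee.)
Total deductions = $272.91 + $243.67 + $213.48 + $827.78 + $17.06 + $84.31 + $156.33 + $80.41 = $1,895.95
Net pay = $4,873.31 − $1,895.95 = $2,977.36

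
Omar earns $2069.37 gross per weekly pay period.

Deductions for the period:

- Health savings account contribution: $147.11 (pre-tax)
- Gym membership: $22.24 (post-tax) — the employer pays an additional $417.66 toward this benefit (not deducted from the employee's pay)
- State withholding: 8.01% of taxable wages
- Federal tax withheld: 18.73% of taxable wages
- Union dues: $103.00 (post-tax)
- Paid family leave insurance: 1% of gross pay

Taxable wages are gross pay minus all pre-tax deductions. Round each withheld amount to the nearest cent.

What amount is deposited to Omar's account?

Health savings account contribution: $147.11
Taxable wages = $2069.37 − $147.11 = $1922.26
State withholding: $1922.26 × 0.0801 = $153.97
Federal tax withheld: $1922.26 × 0.1873 = $360.04
Paid family leave insurance: $2069.37 × 0.01 = $20.69
Gym membership: $22.24
Union dues: $103.00
(Employer's $417.66 toward gym membership is not withheld from the employee.)
Total deductions = $147.11 + $153.97 + $360.04 + $20.69 + $22.24 + $103.00 = $807.05
Net pay = $2069.37 − $807.05 = $1262.32

$1262.32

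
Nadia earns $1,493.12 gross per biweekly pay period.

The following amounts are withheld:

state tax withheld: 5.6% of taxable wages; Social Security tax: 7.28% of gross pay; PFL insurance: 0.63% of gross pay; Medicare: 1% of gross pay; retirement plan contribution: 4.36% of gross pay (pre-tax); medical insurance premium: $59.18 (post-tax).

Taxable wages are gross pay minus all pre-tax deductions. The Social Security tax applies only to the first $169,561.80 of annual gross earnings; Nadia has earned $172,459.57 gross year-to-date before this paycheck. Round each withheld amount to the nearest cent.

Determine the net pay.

Retirement plan contribution: $1,493.12 × 0.0436 = $65.10
Taxable wages = $1,493.12 − $65.10 = $1,428.02
State tax withheld: $1,428.02 × 0.056 = $79.97
Medicare: $1,493.12 × 0.01 = $14.93
Social Security tax: annual cap $169,561.80 already reached (YTD $172,459.57), so $0.00
PFL insurance: $1,493.12 × 0.0063 = $9.41
Medical insurance premium: $59.18
Total deductions = $65.10 + $79.97 + $14.93 + $0.00 + $9.41 + $59.18 = $228.59
Net pay = $1,493.12 − $228.59 = $1,264.53

$1,264.53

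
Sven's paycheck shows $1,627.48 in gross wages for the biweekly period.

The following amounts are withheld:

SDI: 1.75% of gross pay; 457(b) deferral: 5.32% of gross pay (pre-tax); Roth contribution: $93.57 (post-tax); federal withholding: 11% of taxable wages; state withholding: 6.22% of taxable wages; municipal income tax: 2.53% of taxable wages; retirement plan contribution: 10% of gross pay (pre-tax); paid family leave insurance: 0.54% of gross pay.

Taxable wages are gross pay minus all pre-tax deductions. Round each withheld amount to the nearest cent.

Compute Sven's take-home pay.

$975.12

457(b) deferral: $1,627.48 × 0.0532 = $86.58
Retirement plan contribution: $1,627.48 × 0.1 = $162.75
Pre-tax total = $86.58 + $162.75 = $249.33
Taxable wages = $1,627.48 − $249.33 = $1,378.15
Municipal income tax: $1,378.15 × 0.0253 = $34.87
Federal withholding: $1,378.15 × 0.11 = $151.60
State withholding: $1,378.15 × 0.0622 = $85.72
Paid family leave insurance: $1,627.48 × 0.0054 = $8.79
SDI: $1,627.48 × 0.0175 = $28.48
Roth contribution: $93.57
Total deductions = $86.58 + $162.75 + $34.87 + $151.60 + $85.72 + $8.79 + $28.48 + $93.57 = $652.36
Net pay = $1,627.48 − $652.36 = $975.12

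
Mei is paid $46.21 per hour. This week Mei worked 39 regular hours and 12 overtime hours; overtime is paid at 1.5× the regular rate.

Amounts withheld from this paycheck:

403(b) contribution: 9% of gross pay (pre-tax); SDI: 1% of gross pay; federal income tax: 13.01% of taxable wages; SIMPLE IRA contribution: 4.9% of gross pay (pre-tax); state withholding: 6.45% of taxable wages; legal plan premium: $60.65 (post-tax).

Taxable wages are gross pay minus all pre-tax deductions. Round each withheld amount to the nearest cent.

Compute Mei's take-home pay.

$1739.53

Regular pay: 39 × $46.21 = $1802.19
Overtime pay: 12 × $46.21 × 1.5 = $831.78
Gross pay = $1802.19 + $831.78 = $2633.97
403(b) contribution: $2633.97 × 0.09 = $237.06
SIMPLE IRA contribution: $2633.97 × 0.049 = $129.06
Pre-tax total = $237.06 + $129.06 = $366.12
Taxable wages = $2633.97 − $366.12 = $2267.85
Federal income tax: $2267.85 × 0.1301 = $295.05
State withholding: $2267.85 × 0.0645 = $146.28
SDI: $2633.97 × 0.01 = $26.34
Legal plan premium: $60.65
Total deductions = $237.06 + $129.06 + $295.05 + $146.28 + $26.34 + $60.65 = $894.44
Net pay = $2633.97 − $894.44 = $1739.53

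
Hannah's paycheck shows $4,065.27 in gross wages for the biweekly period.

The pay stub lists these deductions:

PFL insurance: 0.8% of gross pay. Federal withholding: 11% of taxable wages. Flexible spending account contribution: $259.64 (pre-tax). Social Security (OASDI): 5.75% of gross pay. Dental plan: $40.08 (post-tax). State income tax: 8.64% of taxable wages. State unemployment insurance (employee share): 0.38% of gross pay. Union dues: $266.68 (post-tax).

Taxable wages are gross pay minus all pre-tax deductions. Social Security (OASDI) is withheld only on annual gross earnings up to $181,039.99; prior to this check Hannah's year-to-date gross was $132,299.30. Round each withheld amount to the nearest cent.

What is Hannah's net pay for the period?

Flexible spending account contribution: $259.64
Taxable wages = $4,065.27 − $259.64 = $3,805.63
State income tax: $3,805.63 × 0.0864 = $328.81
Federal withholding: $3,805.63 × 0.11 = $418.62
PFL insurance: $4,065.27 × 0.008 = $32.52
Social Security (OASDI): cap not yet reached, full $4,065.27 is subject → $4,065.27 × 0.0575 = $233.75
State unemployment insurance (employee share): $4,065.27 × 0.0038 = $15.45
Dental plan: $40.08
Union dues: $266.68
Total deductions = $259.64 + $328.81 + $418.62 + $32.52 + $233.75 + $15.45 + $40.08 + $266.68 = $1,595.55
Net pay = $4,065.27 − $1,595.55 = $2,469.72

$2,469.72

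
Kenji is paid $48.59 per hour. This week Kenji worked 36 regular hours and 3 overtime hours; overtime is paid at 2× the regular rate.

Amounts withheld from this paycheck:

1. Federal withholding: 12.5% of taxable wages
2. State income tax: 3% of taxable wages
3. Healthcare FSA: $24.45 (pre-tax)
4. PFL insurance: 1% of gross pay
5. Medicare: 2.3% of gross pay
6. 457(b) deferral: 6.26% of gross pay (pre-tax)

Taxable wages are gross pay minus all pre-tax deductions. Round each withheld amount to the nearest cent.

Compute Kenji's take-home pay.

$1,528.50

Regular pay: 36 × $48.59 = $1,749.24
Overtime pay: 3 × $48.59 × 2 = $291.54
Gross pay = $1,749.24 + $291.54 = $2,040.78
457(b) deferral: $2,040.78 × 0.0626 = $127.75
Healthcare FSA: $24.45
Pre-tax total = $127.75 + $24.45 = $152.20
Taxable wages = $2,040.78 − $152.20 = $1,888.58
Federal withholding: $1,888.58 × 0.125 = $236.07
State income tax: $1,888.58 × 0.03 = $56.66
PFL insurance: $2,040.78 × 0.01 = $20.41
Medicare: $2,040.78 × 0.023 = $46.94
Total deductions = $127.75 + $24.45 + $236.07 + $56.66 + $20.41 + $46.94 = $512.28
Net pay = $2,040.78 − $512.28 = $1,528.50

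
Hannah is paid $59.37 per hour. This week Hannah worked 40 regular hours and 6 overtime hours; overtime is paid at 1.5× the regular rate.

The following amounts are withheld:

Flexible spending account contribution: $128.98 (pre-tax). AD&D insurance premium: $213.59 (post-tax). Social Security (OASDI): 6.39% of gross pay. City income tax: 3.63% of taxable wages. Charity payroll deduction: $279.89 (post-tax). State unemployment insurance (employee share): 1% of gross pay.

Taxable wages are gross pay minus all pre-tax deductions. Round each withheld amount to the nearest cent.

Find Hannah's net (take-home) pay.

$1,970.77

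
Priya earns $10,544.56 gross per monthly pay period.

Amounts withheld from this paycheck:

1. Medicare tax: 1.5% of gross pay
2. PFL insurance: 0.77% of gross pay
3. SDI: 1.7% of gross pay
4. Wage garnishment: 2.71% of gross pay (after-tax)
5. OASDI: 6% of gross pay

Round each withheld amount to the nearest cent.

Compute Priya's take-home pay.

$9,207.51

OASDI: $10,544.56 × 0.06 = $632.67
Medicare tax: $10,544.56 × 0.015 = $158.17
SDI: $10,544.56 × 0.017 = $179.26
PFL insurance: $10,544.56 × 0.0077 = $81.19
Wage garnishment: $10,544.56 × 0.0271 = $285.76
Total deductions = $632.67 + $158.17 + $179.26 + $81.19 + $285.76 = $1,337.05
Net pay = $10,544.56 − $1,337.05 = $9,207.51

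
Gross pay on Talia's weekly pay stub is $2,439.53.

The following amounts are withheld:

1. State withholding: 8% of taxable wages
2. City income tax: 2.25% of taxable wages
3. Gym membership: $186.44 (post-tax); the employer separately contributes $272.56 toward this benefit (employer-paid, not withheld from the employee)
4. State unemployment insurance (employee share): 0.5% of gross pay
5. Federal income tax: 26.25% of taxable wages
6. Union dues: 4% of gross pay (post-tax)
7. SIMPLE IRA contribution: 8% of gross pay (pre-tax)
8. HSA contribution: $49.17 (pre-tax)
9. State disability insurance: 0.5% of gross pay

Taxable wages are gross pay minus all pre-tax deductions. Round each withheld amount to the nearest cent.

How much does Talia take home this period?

$1,085.53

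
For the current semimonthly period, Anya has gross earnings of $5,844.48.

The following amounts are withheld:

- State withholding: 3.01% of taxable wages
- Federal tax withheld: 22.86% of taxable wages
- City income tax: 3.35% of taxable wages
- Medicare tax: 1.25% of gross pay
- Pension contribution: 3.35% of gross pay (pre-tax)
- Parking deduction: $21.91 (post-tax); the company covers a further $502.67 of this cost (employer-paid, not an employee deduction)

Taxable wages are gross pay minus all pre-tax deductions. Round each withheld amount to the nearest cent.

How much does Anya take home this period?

Pension contribution: $5,844.48 × 0.0335 = $195.79
Taxable wages = $5,844.48 − $195.79 = $5,648.69
City income tax: $5,648.69 × 0.0335 = $189.23
Federal tax withheld: $5,648.69 × 0.2286 = $1,291.29
State withholding: $5,648.69 × 0.0301 = $170.03
Medicare tax: $5,844.48 × 0.0125 = $73.06
Parking deduction: $21.91
(Employer's $502.67 toward parking deduction is not withheld from the employee.)
Total deductions = $195.79 + $189.23 + $1,291.29 + $170.03 + $73.06 + $21.91 = $1,941.31
Net pay = $5,844.48 − $1,941.31 = $3,903.17

$3,903.17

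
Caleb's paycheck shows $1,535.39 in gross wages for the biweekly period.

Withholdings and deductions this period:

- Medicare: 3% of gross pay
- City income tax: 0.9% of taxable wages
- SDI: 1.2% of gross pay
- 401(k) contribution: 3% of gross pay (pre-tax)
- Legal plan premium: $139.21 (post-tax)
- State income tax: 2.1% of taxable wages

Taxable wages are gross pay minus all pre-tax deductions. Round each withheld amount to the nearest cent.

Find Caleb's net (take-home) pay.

401(k) contribution: $1,535.39 × 0.03 = $46.06
Taxable wages = $1,535.39 − $46.06 = $1,489.33
State income tax: $1,489.33 × 0.021 = $31.28
City income tax: $1,489.33 × 0.009 = $13.40
SDI: $1,535.39 × 0.012 = $18.42
Medicare: $1,535.39 × 0.03 = $46.06
Legal plan premium: $139.21
Total deductions = $46.06 + $31.28 + $13.40 + $18.42 + $46.06 + $139.21 = $294.43
Net pay = $1,535.39 − $294.43 = $1,240.96

$1,240.96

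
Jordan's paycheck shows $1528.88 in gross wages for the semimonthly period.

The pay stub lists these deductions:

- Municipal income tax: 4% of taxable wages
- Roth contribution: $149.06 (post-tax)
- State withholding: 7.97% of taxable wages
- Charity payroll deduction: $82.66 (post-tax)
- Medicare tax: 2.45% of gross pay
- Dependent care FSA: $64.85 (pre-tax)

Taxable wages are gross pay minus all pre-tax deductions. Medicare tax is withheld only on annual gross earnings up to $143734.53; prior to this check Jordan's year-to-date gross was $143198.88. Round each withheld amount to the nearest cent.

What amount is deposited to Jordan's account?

Dependent care FSA: $64.85
Taxable wages = $1528.88 − $64.85 = $1464.03
State withholding: $1464.03 × 0.0797 = $116.68
Municipal income tax: $1464.03 × 0.04 = $58.56
Medicare tax: only $143734.53 − $143198.88 = $535.65 of this check is subject → $535.65 × 0.0245 = $13.12
Charity payroll deduction: $82.66
Roth contribution: $149.06
Total deductions = $64.85 + $116.68 + $58.56 + $13.12 + $82.66 + $149.06 = $484.93
Net pay = $1528.88 − $484.93 = $1043.95

$1043.95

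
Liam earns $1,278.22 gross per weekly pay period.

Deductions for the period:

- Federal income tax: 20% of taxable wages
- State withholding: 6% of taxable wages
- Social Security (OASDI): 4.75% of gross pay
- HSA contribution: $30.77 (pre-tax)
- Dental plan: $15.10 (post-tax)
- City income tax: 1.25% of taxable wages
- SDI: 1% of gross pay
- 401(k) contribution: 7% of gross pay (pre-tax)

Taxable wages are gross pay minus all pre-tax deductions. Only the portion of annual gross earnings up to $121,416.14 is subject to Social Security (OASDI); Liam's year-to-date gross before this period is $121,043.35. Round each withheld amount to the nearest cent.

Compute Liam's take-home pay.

$796.84

HSA contribution: $30.77
401(k) contribution: $1,278.22 × 0.07 = $89.48
Pre-tax total = $30.77 + $89.48 = $120.25
Taxable wages = $1,278.22 − $120.25 = $1,157.97
Federal income tax: $1,157.97 × 0.2 = $231.59
State withholding: $1,157.97 × 0.06 = $69.48
City income tax: $1,157.97 × 0.0125 = $14.47
SDI: $1,278.22 × 0.01 = $12.78
Social Security (OASDI): only $121,416.14 − $121,043.35 = $372.79 of this check is subject → $372.79 × 0.0475 = $17.71
Dental plan: $15.10
Total deductions = $30.77 + $89.48 + $231.59 + $69.48 + $14.47 + $12.78 + $17.71 + $15.10 = $481.38
Net pay = $1,278.22 − $481.38 = $796.84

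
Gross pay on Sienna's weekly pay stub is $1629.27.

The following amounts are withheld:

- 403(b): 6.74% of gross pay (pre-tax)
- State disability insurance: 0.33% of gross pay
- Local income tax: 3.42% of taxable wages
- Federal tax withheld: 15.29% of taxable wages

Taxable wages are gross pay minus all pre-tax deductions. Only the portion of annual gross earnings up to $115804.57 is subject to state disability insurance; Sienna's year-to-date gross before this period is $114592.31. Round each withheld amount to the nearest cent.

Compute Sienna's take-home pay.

$1231.16

403(b): $1629.27 × 0.0674 = $109.81
Taxable wages = $1629.27 − $109.81 = $1519.46
Local income tax: $1519.46 × 0.0342 = $51.97
Federal tax withheld: $1519.46 × 0.1529 = $232.33
State disability insurance: only $115804.57 − $114592.31 = $1212.26 of this check is subject → $1212.26 × 0.0033 = $4.00
Total deductions = $109.81 + $51.97 + $232.33 + $4.00 = $398.11
Net pay = $1629.27 − $398.11 = $1231.16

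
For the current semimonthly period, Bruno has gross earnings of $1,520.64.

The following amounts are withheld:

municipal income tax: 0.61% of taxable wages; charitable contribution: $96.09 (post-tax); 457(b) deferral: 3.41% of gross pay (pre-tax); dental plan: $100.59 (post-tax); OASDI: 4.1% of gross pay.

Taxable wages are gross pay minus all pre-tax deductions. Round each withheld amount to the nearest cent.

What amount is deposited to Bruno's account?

457(b) deferral: $1,520.64 × 0.0341 = $51.85
Taxable wages = $1,520.64 − $51.85 = $1,468.79
Municipal income tax: $1,468.79 × 0.0061 = $8.96
OASDI: $1,520.64 × 0.041 = $62.35
Charitable contribution: $96.09
Dental plan: $100.59
Total deductions = $51.85 + $8.96 + $62.35 + $96.09 + $100.59 = $319.84
Net pay = $1,520.64 − $319.84 = $1,200.80

$1,200.80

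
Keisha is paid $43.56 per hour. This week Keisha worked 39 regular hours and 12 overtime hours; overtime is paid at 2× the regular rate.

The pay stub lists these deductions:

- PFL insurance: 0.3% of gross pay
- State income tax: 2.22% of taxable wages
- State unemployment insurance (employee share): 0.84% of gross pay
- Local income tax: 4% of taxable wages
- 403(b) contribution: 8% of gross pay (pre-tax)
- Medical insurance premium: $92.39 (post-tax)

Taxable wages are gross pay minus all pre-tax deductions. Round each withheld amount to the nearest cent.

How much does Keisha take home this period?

$2,244.03

Regular pay: 39 × $43.56 = $1,698.84
Overtime pay: 12 × $43.56 × 2 = $1,045.44
Gross pay = $1,698.84 + $1,045.44 = $2,744.28
403(b) contribution: $2,744.28 × 0.08 = $219.54
Taxable wages = $2,744.28 − $219.54 = $2,524.74
Local income tax: $2,524.74 × 0.04 = $100.99
State income tax: $2,524.74 × 0.0222 = $56.05
PFL insurance: $2,744.28 × 0.003 = $8.23
State unemployment insurance (employee share): $2,744.28 × 0.0084 = $23.05
Medical insurance premium: $92.39
Total deductions = $219.54 + $100.99 + $56.05 + $8.23 + $23.05 + $92.39 = $500.25
Net pay = $2,744.28 − $500.25 = $2,244.03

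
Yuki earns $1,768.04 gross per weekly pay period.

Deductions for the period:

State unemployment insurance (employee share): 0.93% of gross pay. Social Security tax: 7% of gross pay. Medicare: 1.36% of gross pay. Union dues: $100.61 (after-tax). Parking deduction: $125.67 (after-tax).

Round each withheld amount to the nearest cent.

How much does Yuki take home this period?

State unemployment insurance (employee share): $1,768.04 × 0.0093 = $16.44
Medicare: $1,768.04 × 0.0136 = $24.05
Social Security tax: $1,768.04 × 0.07 = $123.76
Union dues: $100.61
Parking deduction: $125.67
Total deductions = $16.44 + $24.05 + $123.76 + $100.61 + $125.67 = $390.53
Net pay = $1,768.04 − $390.53 = $1,377.51

$1,377.51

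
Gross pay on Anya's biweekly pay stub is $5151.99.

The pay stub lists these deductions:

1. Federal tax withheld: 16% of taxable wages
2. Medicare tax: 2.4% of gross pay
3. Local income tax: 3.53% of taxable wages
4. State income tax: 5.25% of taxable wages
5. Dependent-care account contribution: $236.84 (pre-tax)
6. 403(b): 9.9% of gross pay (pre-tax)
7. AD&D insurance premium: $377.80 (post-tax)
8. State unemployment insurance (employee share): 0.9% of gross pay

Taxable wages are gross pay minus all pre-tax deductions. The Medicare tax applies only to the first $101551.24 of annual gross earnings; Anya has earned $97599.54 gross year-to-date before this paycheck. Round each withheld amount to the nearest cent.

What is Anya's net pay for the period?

Dependent-care account contribution: $236.84
403(b): $5151.99 × 0.099 = $510.05
Pre-tax total = $236.84 + $510.05 = $746.89
Taxable wages = $5151.99 − $746.89 = $4405.10
Federal tax withheld: $4405.10 × 0.16 = $704.82
Local income tax: $4405.10 × 0.0353 = $155.50
State income tax: $4405.10 × 0.0525 = $231.27
Medicare tax: only $101551.24 − $97599.54 = $3951.70 of this check is subject → $3951.70 × 0.024 = $94.84
State unemployment insurance (employee share): $5151.99 × 0.009 = $46.37
AD&D insurance premium: $377.80
Total deductions = $236.84 + $510.05 + $704.82 + $155.50 + $231.27 + $94.84 + $46.37 + $377.80 = $2357.49
Net pay = $5151.99 − $2357.49 = $2794.50

$2794.50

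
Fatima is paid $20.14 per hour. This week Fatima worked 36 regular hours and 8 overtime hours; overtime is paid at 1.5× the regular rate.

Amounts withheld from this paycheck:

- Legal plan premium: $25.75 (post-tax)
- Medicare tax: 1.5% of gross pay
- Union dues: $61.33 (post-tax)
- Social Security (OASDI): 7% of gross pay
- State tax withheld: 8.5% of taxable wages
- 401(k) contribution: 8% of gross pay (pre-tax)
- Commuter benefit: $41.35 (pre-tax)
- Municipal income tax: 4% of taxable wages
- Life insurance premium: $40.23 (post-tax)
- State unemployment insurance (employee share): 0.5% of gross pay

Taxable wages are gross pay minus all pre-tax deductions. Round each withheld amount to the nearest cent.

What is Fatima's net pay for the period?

$527.72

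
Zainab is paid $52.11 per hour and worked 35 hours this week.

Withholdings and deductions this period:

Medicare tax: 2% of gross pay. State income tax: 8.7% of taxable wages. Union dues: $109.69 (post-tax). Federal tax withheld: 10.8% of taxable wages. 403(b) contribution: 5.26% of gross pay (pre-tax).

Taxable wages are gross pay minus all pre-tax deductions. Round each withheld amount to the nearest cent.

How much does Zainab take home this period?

Gross pay: 35 × $52.11 = $1,823.85
403(b) contribution: $1,823.85 × 0.0526 = $95.93
Taxable wages = $1,823.85 − $95.93 = $1,727.92
Federal tax withheld: $1,727.92 × 0.108 = $186.62
State income tax: $1,727.92 × 0.087 = $150.33
Medicare tax: $1,823.85 × 0.02 = $36.48
Union dues: $109.69
Total deductions = $95.93 + $186.62 + $150.33 + $36.48 + $109.69 = $579.05
Net pay = $1,823.85 − $579.05 = $1,244.80

$1,244.80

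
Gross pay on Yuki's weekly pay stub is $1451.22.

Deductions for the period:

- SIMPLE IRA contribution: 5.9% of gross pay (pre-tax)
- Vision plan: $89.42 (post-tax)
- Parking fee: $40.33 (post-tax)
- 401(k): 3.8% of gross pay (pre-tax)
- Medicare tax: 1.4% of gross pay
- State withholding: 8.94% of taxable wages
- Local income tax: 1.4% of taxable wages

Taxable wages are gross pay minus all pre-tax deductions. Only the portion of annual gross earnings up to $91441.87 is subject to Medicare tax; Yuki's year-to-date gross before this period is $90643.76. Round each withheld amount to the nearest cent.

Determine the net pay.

$1034.03

SIMPLE IRA contribution: $1451.22 × 0.059 = $85.62
401(k): $1451.22 × 0.038 = $55.15
Pre-tax total = $85.62 + $55.15 = $140.77
Taxable wages = $1451.22 − $140.77 = $1310.45
Local income tax: $1310.45 × 0.014 = $18.35
State withholding: $1310.45 × 0.0894 = $117.15
Medicare tax: only $91441.87 − $90643.76 = $798.11 of this check is subject → $798.11 × 0.014 = $11.17
Parking fee: $40.33
Vision plan: $89.42
Total deductions = $85.62 + $55.15 + $18.35 + $117.15 + $11.17 + $40.33 + $89.42 = $417.19
Net pay = $1451.22 − $417.19 = $1034.03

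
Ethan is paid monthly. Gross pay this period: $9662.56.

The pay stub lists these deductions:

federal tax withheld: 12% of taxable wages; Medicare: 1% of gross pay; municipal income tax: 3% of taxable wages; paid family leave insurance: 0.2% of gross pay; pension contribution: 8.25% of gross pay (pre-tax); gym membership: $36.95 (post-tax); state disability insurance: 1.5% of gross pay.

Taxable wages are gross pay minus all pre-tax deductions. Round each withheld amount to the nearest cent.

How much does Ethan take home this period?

$7237.74

Pension contribution: $9662.56 × 0.0825 = $797.16
Taxable wages = $9662.56 − $797.16 = $8865.40
Municipal income tax: $8865.40 × 0.03 = $265.96
Federal tax withheld: $8865.40 × 0.12 = $1063.85
State disability insurance: $9662.56 × 0.015 = $144.94
Paid family leave insurance: $9662.56 × 0.002 = $19.33
Medicare: $9662.56 × 0.01 = $96.63
Gym membership: $36.95
Total deductions = $797.16 + $265.96 + $1063.85 + $144.94 + $19.33 + $96.63 + $36.95 = $2424.82
Net pay = $9662.56 − $2424.82 = $7237.74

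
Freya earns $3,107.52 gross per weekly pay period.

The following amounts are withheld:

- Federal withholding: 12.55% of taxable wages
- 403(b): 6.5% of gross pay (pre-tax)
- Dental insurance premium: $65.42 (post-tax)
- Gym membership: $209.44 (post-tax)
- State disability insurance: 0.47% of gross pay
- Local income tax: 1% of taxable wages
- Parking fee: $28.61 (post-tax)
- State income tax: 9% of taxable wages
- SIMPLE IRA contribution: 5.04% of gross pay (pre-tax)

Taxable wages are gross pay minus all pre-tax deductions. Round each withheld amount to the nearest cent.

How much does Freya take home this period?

403(b): $3,107.52 × 0.065 = $201.99
SIMPLE IRA contribution: $3,107.52 × 0.0504 = $156.62
Pre-tax total = $201.99 + $156.62 = $358.61
Taxable wages = $3,107.52 − $358.61 = $2,748.91
State income tax: $2,748.91 × 0.09 = $247.40
Local income tax: $2,748.91 × 0.01 = $27.49
Federal withholding: $2,748.91 × 0.1255 = $344.99
State disability insurance: $3,107.52 × 0.0047 = $14.61
Parking fee: $28.61
Gym membership: $209.44
Dental insurance premium: $65.42
Total deductions = $201.99 + $156.62 + $247.40 + $27.49 + $344.99 + $14.61 + $28.61 + $209.44 + $65.42 = $1,296.57
Net pay = $3,107.52 − $1,296.57 = $1,810.95

$1,810.95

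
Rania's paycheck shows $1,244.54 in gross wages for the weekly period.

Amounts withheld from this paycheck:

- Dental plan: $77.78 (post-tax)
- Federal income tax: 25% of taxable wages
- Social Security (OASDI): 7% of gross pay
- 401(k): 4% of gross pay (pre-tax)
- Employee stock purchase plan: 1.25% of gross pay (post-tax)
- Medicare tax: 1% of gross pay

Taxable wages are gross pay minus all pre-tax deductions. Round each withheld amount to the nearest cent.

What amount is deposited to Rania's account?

$703.16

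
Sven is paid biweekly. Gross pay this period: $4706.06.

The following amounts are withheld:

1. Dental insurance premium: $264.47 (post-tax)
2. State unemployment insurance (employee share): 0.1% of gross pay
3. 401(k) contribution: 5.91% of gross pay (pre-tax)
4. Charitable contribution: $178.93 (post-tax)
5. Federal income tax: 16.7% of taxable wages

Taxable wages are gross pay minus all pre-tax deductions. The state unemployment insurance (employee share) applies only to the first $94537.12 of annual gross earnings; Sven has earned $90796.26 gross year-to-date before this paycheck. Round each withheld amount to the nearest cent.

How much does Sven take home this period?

$3241.33

401(k) contribution: $4706.06 × 0.0591 = $278.13
Taxable wages = $4706.06 − $278.13 = $4427.93
Federal income tax: $4427.93 × 0.167 = $739.46
State unemployment insurance (employee share): only $94537.12 − $90796.26 = $3740.86 of this check is subject → $3740.86 × 0.001 = $3.74
Charitable contribution: $178.93
Dental insurance premium: $264.47
Total deductions = $278.13 + $739.46 + $3.74 + $178.93 + $264.47 = $1464.73
Net pay = $4706.06 − $1464.73 = $3241.33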